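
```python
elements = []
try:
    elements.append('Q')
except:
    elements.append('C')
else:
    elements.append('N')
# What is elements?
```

Step-by-step execution trace:
1. try: `elements.append('Q')` → elements = ['Q']. No exception raised.
2. `except` is skipped.
3. `else` runs (try completed without exception): `elements.append('N')` → elements = ['Q', 'N'].
Result: ['Q', 'N']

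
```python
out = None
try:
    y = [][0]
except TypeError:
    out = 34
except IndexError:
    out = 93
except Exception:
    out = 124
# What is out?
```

Step-by-step execution trace:
1. `y = [][0]` raises IndexError.
2. `except TypeError` does not match IndexError; skipped.
3. `except IndexError` matches → out = 93.
4. Remaining except clauses are skipped.
Result: 93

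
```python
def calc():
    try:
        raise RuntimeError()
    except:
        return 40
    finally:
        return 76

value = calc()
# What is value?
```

Step-by-step execution trace:
1. `calc()` enters try: `raise RuntimeError()` raises RuntimeError.
2. bare `except` matches → `return 40` sets pending return value 40.
3. Before returning, `finally: return 76` runs and overrides the pending return.
4. calc() returns 76 → value = 76.
Result: 76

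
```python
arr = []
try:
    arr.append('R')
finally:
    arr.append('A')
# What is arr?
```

Step-by-step execution trace:
1. try: `arr.append('R')` → arr = ['R'].
2. The try body completes without raising.
3. finally always runs: `arr.append('A')` → arr = ['R', 'A'].
Result: ['R', 'A']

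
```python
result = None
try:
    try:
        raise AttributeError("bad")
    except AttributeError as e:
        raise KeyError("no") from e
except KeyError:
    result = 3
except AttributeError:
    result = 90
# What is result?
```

Step-by-step execution trace:
1. Inner try raises AttributeError; inner `except AttributeError as e` catches it.
2. `raise KeyError(...) from e` raises KeyError (AttributeError is attached as __cause__, but only KeyError is active).
3. Outer `except KeyError` matches → result = 3.
4. `except AttributeError` is not reached.
Result: 3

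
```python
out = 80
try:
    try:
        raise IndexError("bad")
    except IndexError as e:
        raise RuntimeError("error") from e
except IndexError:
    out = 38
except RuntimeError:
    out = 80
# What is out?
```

Step-by-step execution trace:
1. Inner try raises IndexError; inner `except IndexError as e` catches it.
2. `raise RuntimeError(...) from e` raises RuntimeError (IndexError is attached as __cause__, but only RuntimeError is active).
3. Outer `except IndexError` does not match RuntimeError; skipped.
4. Outer `except RuntimeError` matches → out = 80.
Result: 80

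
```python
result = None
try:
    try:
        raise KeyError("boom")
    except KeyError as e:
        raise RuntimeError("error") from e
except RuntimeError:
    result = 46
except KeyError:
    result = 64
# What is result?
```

Step-by-step execution trace:
1. Inner try raises KeyError; inner `except KeyError as e` catches it.
2. `raise RuntimeError(...) from e` raises RuntimeError (KeyError is attached as __cause__, but only RuntimeError is active).
3. Outer `except RuntimeError` matches → result = 46.
4. `except KeyError` is not reached.
Result: 46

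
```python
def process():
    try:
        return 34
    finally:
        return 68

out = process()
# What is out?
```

Step-by-step execution trace:
1. `process()` enters try: `return 34` sets pending return value 34.
2. Before returning, `finally: return 68` runs and overrides the pending return.
3. process() returns 68 → out = 68.
Result: 68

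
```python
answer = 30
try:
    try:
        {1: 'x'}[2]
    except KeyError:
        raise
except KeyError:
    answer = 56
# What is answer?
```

Step-by-step execution trace:
1. Inner try: `{1: 'x'}[2]` raises KeyError.
2. Inner `except KeyError` matches; bare `raise` re-raises the same KeyError.
3. Outer `except KeyError` matches → answer = 56.
Result: 56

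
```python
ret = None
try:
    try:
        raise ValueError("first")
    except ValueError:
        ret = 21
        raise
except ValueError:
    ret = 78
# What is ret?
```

Step-by-step execution trace:
1. Inner try: `raise ValueError("first")` raises ValueError.
2. Inner `except ValueError` matches → ret = 21.
3. bare `raise` re-raises the same ValueError.
4. Outer `except ValueError` matches → ret = 78.
Result: 78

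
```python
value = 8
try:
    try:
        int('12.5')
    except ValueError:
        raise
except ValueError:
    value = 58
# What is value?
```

Step-by-step execution trace:
1. Inner try: `int('12.5')` raises ValueError.
2. Inner `except ValueError` matches; bare `raise` re-raises the same ValueError.
3. Outer `except ValueError` matches → value = 58.
Result: 58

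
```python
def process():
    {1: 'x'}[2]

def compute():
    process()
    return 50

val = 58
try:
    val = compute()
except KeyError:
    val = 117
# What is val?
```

Step-by-step execution trace:
1. val starts at 58.
2. try: `compute()` calls `process()`.
3. `process()` evaluates `{1: 'x'}[2]`, which raises KeyError; it propagates through compute (uncaught).
4. `return 50` in compute is not reached; the assignment to val does not complete.
5. `except KeyError` matches → val = 117.
Result: 117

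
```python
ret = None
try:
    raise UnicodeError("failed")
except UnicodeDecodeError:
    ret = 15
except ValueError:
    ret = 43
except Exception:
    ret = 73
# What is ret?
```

Step-by-step execution trace:
1. `raise UnicodeError(...)` raises UnicodeError.
2. `except UnicodeDecodeError` does not match (UnicodeError is not a subclass of UnicodeDecodeError); skipped.
3. `except ValueError` matches (UnicodeError is a subclass of ValueError) → ret = 43.
4. `except Exception` is not reached.
Result: 43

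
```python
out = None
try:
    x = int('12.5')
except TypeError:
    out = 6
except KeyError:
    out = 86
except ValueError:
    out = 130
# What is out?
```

Step-by-step execution trace:
1. `x = int('12.5')` raises ValueError.
2. `except TypeError` does not match ValueError; skipped.
3. `except KeyError` does not match ValueError; skipped.
4. `except ValueError` matches → out = 130.
Result: 130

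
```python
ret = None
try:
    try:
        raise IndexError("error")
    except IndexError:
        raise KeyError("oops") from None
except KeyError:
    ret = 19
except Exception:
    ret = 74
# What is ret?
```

Step-by-step execution trace:
1. Inner try raises IndexError; inner `except IndexError` catches it.
2. `raise KeyError(...) from None` raises KeyError (from None suppresses __context__, but the active exception is still KeyError).
3. Outer `except KeyError` matches → ret = 19.
4. `except Exception` is not reached.
Result: 19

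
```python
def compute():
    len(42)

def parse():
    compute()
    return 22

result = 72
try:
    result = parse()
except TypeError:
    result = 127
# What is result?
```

Step-by-step execution trace:
1. result starts at 72.
2. try: `parse()` calls `compute()`.
3. `compute()` evaluates `len(42)`, which raises TypeError; it propagates through parse (uncaught).
4. `return 22` in parse is not reached; the assignment to result does not complete.
5. `except TypeError` matches → result = 127.
Result: 127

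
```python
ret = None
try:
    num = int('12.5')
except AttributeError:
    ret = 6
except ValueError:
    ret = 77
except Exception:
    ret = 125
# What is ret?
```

Step-by-step execution trace:
1. `num = int('12.5')` raises ValueError.
2. `except AttributeError` does not match ValueError; skipped.
3. `except ValueError` matches → ret = 77.
4. Remaining except clauses are skipped.
Result: 77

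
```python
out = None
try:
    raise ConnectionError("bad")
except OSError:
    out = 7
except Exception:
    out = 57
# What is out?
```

Step-by-step execution trace:
1. `raise ConnectionError(...)` raises ConnectionError.
2. `except OSError` matches (ConnectionError is a subclass of OSError) → out = 7.
3. `except Exception` is not reached.
Result: 7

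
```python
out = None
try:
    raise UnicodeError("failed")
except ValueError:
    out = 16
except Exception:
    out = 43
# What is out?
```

Step-by-step execution trace:
1. `raise UnicodeError(...)` raises UnicodeError.
2. `except ValueError` matches (UnicodeError is a subclass of ValueError) → out = 16.
3. `except Exception` is not reached.
Result: 16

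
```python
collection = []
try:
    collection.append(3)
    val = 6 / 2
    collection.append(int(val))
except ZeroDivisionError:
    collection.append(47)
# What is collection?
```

Step-by-step execution trace:
1. try: `collection.append(3)` → collection = [3].
2. `val = 6 / 2` → val = 3.0. No exception raised.
3. `collection.append(int(val))` → collection = [3, 3].
4. `except ZeroDivisionError` is skipped (no exception was raised).
Result: [3, 3]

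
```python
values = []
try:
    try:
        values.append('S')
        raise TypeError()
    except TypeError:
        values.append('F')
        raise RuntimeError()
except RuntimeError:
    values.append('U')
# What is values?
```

Step-by-step execution trace:
1. Inner try: `values.append('S')` → values = ['S'].
2. `raise TypeError()` raises TypeError.
3. Inner `except TypeError` matches → `values.append('F')` → values = ['S', 'F'].
4. `raise RuntimeError()` raises RuntimeError; propagates to outer try.
5. Outer `except RuntimeError` matches → `values.append('U')` → values = ['S', 'F', 'U'].
Result: ['S', 'F', 'U']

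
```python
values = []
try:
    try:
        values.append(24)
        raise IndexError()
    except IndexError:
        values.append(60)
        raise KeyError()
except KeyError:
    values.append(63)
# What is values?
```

Step-by-step execution trace:
1. Inner try: `values.append(24)` → values = [24].
2. `raise IndexError()` raises IndexError.
3. Inner `except IndexError` matches → `values.append(60)` → values = [24, 60].
4. `raise KeyError()` raises KeyError; propagates to outer try.
5. Outer `except KeyError` matches → `values.append(63)` → values = [24, 60, 63].
Result: [24, 60, 63]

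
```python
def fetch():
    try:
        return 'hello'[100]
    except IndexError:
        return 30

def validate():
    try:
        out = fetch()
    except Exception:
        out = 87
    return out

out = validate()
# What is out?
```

Step-by-step execution trace:
1. `validate()` calls `fetch()`.
2. In fetch: `'hello'[100]` raises IndexError; `except IndexError` catches it → returns 30.
3. In validate: `out = fetch()` → out = 30. No exception reaches validate.
4. `except Exception` is skipped; validate returns 30.
5. out = 30.
Result: 30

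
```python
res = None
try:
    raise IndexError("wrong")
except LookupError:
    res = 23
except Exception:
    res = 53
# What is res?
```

Step-by-step execution trace:
1. `raise IndexError(...)` raises IndexError.
2. `except LookupError` matches (IndexError is a subclass of LookupError) → res = 23.
3. `except Exception` is not reached.
Result: 23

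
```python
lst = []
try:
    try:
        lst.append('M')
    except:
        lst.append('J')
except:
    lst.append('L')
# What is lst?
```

Step-by-step execution trace:
1. Inner try: `lst.append('M')` → lst = ['M']. No exception raised.
2. Inner `except` is skipped.
3. Inner try completes normally; outer `except` is skipped.
Result: ['M']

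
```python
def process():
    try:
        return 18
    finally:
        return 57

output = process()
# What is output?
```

Step-by-step execution trace:
1. `process()` enters try: `return 18` sets pending return value 18.
2. Before returning, `finally: return 57` runs and overrides the pending return.
3. process() returns 57 → output = 57.
Result: 57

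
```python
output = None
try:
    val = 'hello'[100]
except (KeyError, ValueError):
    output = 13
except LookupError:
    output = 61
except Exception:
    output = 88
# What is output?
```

Step-by-step execution trace:
1. `val = 'hello'[100]` raises IndexError.
2. `except (KeyError, ValueError)` does not match IndexError; skipped.
3. `except LookupError` matches (IndexError is a subclass of LookupError) → output = 61.
4. `except Exception` is not reached.
Result: 61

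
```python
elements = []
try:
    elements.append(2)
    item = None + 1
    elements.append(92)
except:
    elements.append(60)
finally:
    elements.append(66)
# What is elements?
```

Step-by-step execution trace:
1. try: `elements.append(2)` → elements = [2].
2. `item = None + 1` raises TypeError; `elements.append(92)` is not reached.
3. bare `except` matches → `elements.append(60)` → elements = [2, 60].
4. finally always runs: `elements.append(66)` → elements = [2, 60, 66].
Result: [2, 60, 66]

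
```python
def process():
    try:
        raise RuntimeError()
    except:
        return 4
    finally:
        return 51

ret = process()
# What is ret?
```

Step-by-step execution trace:
1. `process()` enters try: `raise RuntimeError()` raises RuntimeError.
2. bare `except` matches → `return 4` sets pending return value 4.
3. Before returning, `finally: return 51` runs and overrides the pending return.
4. process() returns 51 → ret = 51.
Result: 51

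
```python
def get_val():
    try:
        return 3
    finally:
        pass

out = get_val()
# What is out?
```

Step-by-step execution trace:
1. `get_val()` enters try: `return 3` sets pending return value 3.
2. Before returning, `finally: pass` runs (no effect).
3. get_val() returns 3 → out = 3.
Result: 3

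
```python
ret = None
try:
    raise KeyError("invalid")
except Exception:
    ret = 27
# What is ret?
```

Step-by-step execution trace:
1. `raise KeyError(...)` raises KeyError.
2. `except Exception` matches (KeyError is a subclass of Exception) → ret = 27.
Result: 27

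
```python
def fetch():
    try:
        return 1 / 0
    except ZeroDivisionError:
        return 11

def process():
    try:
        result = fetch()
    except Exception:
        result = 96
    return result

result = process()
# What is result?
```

Step-by-step execution trace:
1. `process()` calls `fetch()`.
2. In fetch: `1 / 0` raises ZeroDivisionError; `except ZeroDivisionError` catches it → returns 11.
3. In process: `result = fetch()` → result = 11. No exception reaches process.
4. `except Exception` is skipped; process returns 11.
5. result = 11.
Result: 11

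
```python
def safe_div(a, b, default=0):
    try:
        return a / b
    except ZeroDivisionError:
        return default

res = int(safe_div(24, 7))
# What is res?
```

Step-by-step execution trace:
1. `safe_div(24, 7)` enters try: `return 24 / 7` → returns 3.4285714285714284. No exception raised.
2. `except ZeroDivisionError` is skipped.
3. `int(3.4285714285714284)` → 3 → res = 3.
Result: 3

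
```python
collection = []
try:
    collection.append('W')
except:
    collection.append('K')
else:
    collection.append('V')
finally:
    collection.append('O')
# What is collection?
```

Step-by-step execution trace:
1. try: `collection.append('W')` → collection = ['W']. No exception raised.
2. `except` is skipped.
3. `else` runs: `collection.append('V')` → collection = ['W', 'V'].
4. `finally` always runs: `collection.append('O')` → collection = ['W', 'V', 'O'].
Result: ['W', 'V', 'O']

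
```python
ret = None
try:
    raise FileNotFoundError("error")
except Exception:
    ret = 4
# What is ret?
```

Step-by-step execution trace:
1. `raise FileNotFoundError(...)` raises FileNotFoundError.
2. `except Exception` matches (FileNotFoundError is a subclass of Exception) → ret = 4.
Result: 4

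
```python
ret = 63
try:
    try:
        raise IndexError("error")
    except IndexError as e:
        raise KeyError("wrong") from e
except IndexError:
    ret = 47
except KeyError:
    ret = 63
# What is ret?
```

Step-by-step execution trace:
1. Inner try raises IndexError; inner `except IndexError as e` catches it.
2. `raise KeyError(...) from e` raises KeyError (IndexError is attached as __cause__, but only KeyError is active).
3. Outer `except IndexError` does not match KeyError; skipped.
4. Outer `except KeyError` matches → ret = 63.
Result: 63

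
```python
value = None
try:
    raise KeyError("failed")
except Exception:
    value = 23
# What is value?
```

Step-by-step execution trace:
1. `raise KeyError(...)` raises KeyError.
2. `except Exception` matches (KeyError is a subclass of Exception) → value = 23.
Result: 23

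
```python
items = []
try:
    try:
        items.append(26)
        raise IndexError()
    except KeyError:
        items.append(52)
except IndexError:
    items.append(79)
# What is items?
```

Step-by-step execution trace:
1. Inner try: `items.append(26)` → items = [26].
2. `raise IndexError()` raises IndexError.
3. Inner `except KeyError` does not match IndexError; exception propagates to outer try.
4. Outer `except IndexError` matches → `items.append(79)` → items = [26, 79].
Result: [26, 79]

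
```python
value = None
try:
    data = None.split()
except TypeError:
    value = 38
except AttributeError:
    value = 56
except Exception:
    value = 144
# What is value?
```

Step-by-step execution trace:
1. `data = None.split()` raises AttributeError.
2. `except TypeError` does not match AttributeError; skipped.
3. `except AttributeError` matches → value = 56.
4. Remaining except clauses are skipped.
Result: 56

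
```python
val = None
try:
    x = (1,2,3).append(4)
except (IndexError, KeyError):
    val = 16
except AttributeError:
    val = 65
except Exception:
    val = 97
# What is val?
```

Step-by-step execution trace:
1. `x = (1,2,3).append(4)` raises AttributeError.
2. `except (IndexError, KeyError)` does not match AttributeError; skipped.
3. `except AttributeError` matches (exact type match) → val = 65.
4. `except Exception` is not reached.
Result: 65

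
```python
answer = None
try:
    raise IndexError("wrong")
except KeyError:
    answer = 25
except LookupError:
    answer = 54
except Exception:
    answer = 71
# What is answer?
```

Step-by-step execution trace:
1. `raise IndexError(...)` raises IndexError.
2. `except KeyError` does not match (IndexError is not a subclass of KeyError); skipped.
3. `except LookupError` matches (IndexError is a subclass of LookupError) → answer = 54.
4. `except Exception` is not reached.
Result: 54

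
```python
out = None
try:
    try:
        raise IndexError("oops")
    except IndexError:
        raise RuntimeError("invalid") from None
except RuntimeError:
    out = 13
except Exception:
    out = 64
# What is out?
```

Step-by-step execution trace:
1. Inner try raises IndexError; inner `except IndexError` catches it.
2. `raise RuntimeError(...) from None` raises RuntimeError (from None suppresses __context__, but the active exception is still RuntimeError).
3. Outer `except RuntimeError` matches → out = 13.
4. `except Exception` is not reached.
Result: 13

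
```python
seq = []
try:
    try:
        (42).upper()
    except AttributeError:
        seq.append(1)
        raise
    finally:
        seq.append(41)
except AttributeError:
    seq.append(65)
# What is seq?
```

Step-by-step execution trace:
1. Inner try: `(42).upper()` raises AttributeError.
2. Inner `except AttributeError` matches → `seq.append(1)` → seq = [1].
3. bare `raise` re-raises AttributeError.
4. Inner `finally` runs during unwinding: `seq.append(41)` → seq = [1, 41].
5. Outer `except AttributeError` matches → `seq.append(65)` → seq = [1, 41, 65].
Result: [1, 41, 65]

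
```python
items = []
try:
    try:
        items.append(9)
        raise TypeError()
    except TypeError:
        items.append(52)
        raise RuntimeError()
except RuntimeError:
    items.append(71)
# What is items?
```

Step-by-step execution trace:
1. Inner try: `items.append(9)` → items = [9].
2. `raise TypeError()` raises TypeError.
3. Inner `except TypeError` matches → `items.append(52)` → items = [9, 52].
4. `raise RuntimeError()` raises RuntimeError; propagates to outer try.
5. Outer `except RuntimeError` matches → `items.append(71)` → items = [9, 52, 71].
Result: [9, 52, 71]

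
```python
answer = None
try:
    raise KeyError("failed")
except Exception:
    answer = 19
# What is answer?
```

Step-by-step execution trace:
1. `raise KeyError(...)` raises KeyError.
2. `except Exception` matches (KeyError is a subclass of Exception) → answer = 19.
Result: 19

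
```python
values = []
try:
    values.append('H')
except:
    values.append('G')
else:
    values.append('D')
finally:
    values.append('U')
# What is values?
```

Step-by-step execution trace:
1. try: `values.append('H')` → values = ['H']. No exception raised.
2. `except` is skipped.
3. `else` runs: `values.append('D')` → values = ['H', 'D'].
4. `finally` always runs: `values.append('U')` → values = ['H', 'D', 'U'].
Result: ['H', 'D', 'U']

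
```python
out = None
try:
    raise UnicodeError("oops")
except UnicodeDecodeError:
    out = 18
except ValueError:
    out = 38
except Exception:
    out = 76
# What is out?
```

Step-by-step execution trace:
1. `raise UnicodeError(...)` raises UnicodeError.
2. `except UnicodeDecodeError` does not match (UnicodeError is not a subclass of UnicodeDecodeError); skipped.
3. `except ValueError` matches (UnicodeError is a subclass of ValueError) → out = 38.
4. `except Exception` is not reached.
Result: 38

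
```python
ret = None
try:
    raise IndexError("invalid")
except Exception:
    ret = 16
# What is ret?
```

Step-by-step execution trace:
1. `raise IndexError(...)` raises IndexError.
2. `except Exception` matches (IndexError is a subclass of Exception) → ret = 16.
Result: 16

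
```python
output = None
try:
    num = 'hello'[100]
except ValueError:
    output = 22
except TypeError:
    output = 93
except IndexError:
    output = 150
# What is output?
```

Step-by-step execution trace:
1. `num = 'hello'[100]` raises IndexError.
2. `except ValueError` does not match IndexError; skipped.
3. `except TypeError` does not match IndexError; skipped.
4. `except IndexError` matches → output = 150.
Result: 150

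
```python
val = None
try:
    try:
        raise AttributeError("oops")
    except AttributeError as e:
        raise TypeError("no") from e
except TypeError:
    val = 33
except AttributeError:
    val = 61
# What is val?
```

Step-by-step execution trace:
1. Inner try raises AttributeError; inner `except AttributeError as e` catches it.
2. `raise TypeError(...) from e` raises TypeError (AttributeError is attached as __cause__, but only TypeError is active).
3. Outer `except TypeError` matches → val = 33.
4. `except AttributeError` is not reached.
Result: 33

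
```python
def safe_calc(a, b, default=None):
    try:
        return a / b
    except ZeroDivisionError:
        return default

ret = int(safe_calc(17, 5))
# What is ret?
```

Step-by-step execution trace:
1. `safe_calc(17, 5)` enters try: `return 17 / 5` → returns 3.4. No exception raised.
2. `except ZeroDivisionError` is skipped.
3. `int(3.4)` → 3 → ret = 3.
Result: 3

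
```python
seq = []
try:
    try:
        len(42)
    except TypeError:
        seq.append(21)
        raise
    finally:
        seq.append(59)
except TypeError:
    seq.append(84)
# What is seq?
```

Step-by-step execution trace:
1. Inner try: `len(42)` raises TypeError.
2. Inner `except TypeError` matches → `seq.append(21)` → seq = [21].
3. bare `raise` re-raises TypeError.
4. Inner `finally` runs during unwinding: `seq.append(59)` → seq = [21, 59].
5. Outer `except TypeError` matches → `seq.append(84)` → seq = [21, 59, 84].
Result: [21, 59, 84]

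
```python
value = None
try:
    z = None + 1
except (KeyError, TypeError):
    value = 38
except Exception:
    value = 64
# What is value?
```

Step-by-step execution trace:
1. `z = None + 1` raises TypeError.
2. `except (KeyError, TypeError)` matches (TypeError is in the tuple) → value = 38.
3. `except Exception` is not reached.
Result: 38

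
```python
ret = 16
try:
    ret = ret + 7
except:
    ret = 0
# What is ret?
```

Step-by-step execution trace:
1. ret starts at 16.
2. try: `ret = ret + 7` → ret = 23. No exception raised.
3. `except` is skipped.
Result: 23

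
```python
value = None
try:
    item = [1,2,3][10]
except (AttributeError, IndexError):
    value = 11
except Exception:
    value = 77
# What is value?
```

Step-by-step execution trace:
1. `item = [1,2,3][10]` raises IndexError.
2. `except (AttributeError, IndexError)` matches (IndexError is in the tuple) → value = 11.
3. `except Exception` is not reached.
Result: 11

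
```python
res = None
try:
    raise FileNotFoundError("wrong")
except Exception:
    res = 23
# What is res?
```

Step-by-step execution trace:
1. `raise FileNotFoundError(...)` raises FileNotFoundError.
2. `except Exception` matches (FileNotFoundError is a subclass of Exception) → res = 23.
Result: 23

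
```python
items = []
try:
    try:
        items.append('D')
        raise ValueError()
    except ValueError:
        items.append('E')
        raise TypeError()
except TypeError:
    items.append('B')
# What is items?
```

Step-by-step execution trace:
1. Inner try: `items.append('D')` → items = ['D'].
2. `raise ValueError()` raises ValueError.
3. Inner `except ValueError` matches → `items.append('E')` → items = ['D', 'E'].
4. `raise TypeError()` raises TypeError; propagates to outer try.
5. Outer `except TypeError` matches → `items.append('B')` → items = ['D', 'E', 'B'].
Result: ['D', 'E', 'B']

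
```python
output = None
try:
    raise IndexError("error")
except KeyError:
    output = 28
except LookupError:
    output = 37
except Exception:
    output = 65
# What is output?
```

Step-by-step execution trace:
1. `raise IndexError(...)` raises IndexError.
2. `except KeyError` does not match (IndexError is not a subclass of KeyError); skipped.
3. `except LookupError` matches (IndexError is a subclass of LookupError) → output = 37.
4. `except Exception` is not reached.
Result: 37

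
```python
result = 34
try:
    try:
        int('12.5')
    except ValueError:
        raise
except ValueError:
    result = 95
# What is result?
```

Step-by-step execution trace:
1. Inner try: `int('12.5')` raises ValueError.
2. Inner `except ValueError` matches; bare `raise` re-raises the same ValueError.
3. Outer `except ValueError` matches → result = 95.
Result: 95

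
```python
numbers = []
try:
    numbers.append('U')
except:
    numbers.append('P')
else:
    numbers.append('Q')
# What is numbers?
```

Step-by-step execution trace:
1. try: `numbers.append('U')` → numbers = ['U']. No exception raised.
2. `except` is skipped.
3. `else` runs (try completed without exception): `numbers.append('Q')` → numbers = ['U', 'Q'].
Result: ['U', 'Q']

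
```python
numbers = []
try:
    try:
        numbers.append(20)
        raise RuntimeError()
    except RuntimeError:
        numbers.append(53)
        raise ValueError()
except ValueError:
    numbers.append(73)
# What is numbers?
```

Step-by-step execution trace:
1. Inner try: `numbers.append(20)` → numbers = [20].
2. `raise RuntimeError()` raises RuntimeError.
3. Inner `except RuntimeError` matches → `numbers.append(53)` → numbers = [20, 53].
4. `raise ValueError()` raises ValueError; propagates to outer try.
5. Outer `except ValueError` matches → `numbers.append(73)` → numbers = [20, 53, 73].
Result: [20, 53, 73]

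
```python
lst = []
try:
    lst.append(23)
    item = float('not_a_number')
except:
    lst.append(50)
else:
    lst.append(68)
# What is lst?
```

Step-by-step execution trace:
1. try: `lst.append(23)` → lst = [23].
2. `item = float('not_a_number')` raises ValueError.
3. bare `except` matches → `lst.append(50)` → lst = [23, 50].
4. `else` is skipped (an exception was raised).
Result: [23, 50]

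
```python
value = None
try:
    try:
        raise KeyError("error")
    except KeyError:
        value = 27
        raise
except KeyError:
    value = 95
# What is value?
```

Step-by-step execution trace:
1. Inner try: `raise KeyError("error")` raises KeyError.
2. Inner `except KeyError` matches → value = 27.
3. bare `raise` re-raises the same KeyError.
4. Outer `except KeyError` matches → value = 95.
Result: 95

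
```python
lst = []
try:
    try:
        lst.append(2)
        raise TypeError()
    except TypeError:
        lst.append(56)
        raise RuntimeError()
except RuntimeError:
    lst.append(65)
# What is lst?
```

Step-by-step execution trace:
1. Inner try: `lst.append(2)` → lst = [2].
2. `raise TypeError()` raises TypeError.
3. Inner `except TypeError` matches → `lst.append(56)` → lst = [2, 56].
4. `raise RuntimeError()` raises RuntimeError; propagates to outer try.
5. Outer `except RuntimeError` matches → `lst.append(65)` → lst = [2, 56, 65].
Result: [2, 56, 65]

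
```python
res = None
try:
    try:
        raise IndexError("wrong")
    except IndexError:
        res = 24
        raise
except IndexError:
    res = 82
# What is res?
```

Step-by-step execution trace:
1. Inner try: `raise IndexError("wrong")` raises IndexError.
2. Inner `except IndexError` matches → res = 24.
3. bare `raise` re-raises the same IndexError.
4. Outer `except IndexError` matches → res = 82.
Result: 82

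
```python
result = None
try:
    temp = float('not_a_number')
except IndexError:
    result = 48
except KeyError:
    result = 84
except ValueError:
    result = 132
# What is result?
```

Step-by-step execution trace:
1. `temp = float('not_a_number')` raises ValueError.
2. `except IndexError` does not match ValueError; skipped.
3. `except KeyError` does not match ValueError; skipped.
4. `except ValueError` matches → result = 132.
Result: 132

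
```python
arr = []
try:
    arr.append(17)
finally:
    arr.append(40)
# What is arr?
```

Step-by-step execution trace:
1. try: `arr.append(17)` → arr = [17].
2. The try body completes without raising.
3. finally always runs: `arr.append(40)` → arr = [17, 40].
Result: [17, 40]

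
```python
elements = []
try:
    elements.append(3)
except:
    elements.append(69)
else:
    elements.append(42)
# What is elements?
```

Step-by-step execution trace:
1. try: `elements.append(3)` → elements = [3]. No exception raised.
2. `except` is skipped.
3. `else` runs (try completed without exception): `elements.append(42)` → elements = [3, 42].
Result: [3, 42]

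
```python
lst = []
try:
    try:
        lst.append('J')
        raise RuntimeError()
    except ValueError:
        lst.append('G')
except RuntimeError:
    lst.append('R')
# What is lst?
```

Step-by-step execution trace:
1. Inner try: `lst.append('J')` → lst = ['J'].
2. `raise RuntimeError()` raises RuntimeError.
3. Inner `except ValueError` does not match RuntimeError; exception propagates to outer try.
4. Outer `except RuntimeError` matches → `lst.append('R')` → lst = ['J', 'R'].
Result: ['J', 'R']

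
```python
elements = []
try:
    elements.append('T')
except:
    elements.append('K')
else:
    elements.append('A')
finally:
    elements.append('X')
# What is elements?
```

Step-by-step execution trace:
1. try: `elements.append('T')` → elements = ['T']. No exception raised.
2. `except` is skipped.
3. `else` runs: `elements.append('A')` → elements = ['T', 'A'].
4. `finally` always runs: `elements.append('X')` → elements = ['T', 'A', 'X'].
Result: ['T', 'A', 'X']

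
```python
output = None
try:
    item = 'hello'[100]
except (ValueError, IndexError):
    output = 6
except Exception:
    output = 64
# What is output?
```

Step-by-step execution trace:
1. `item = 'hello'[100]` raises IndexError.
2. `except (ValueError, IndexError)` matches (IndexError is in the tuple) → output = 6.
3. `except Exception` is not reached.
Result: 6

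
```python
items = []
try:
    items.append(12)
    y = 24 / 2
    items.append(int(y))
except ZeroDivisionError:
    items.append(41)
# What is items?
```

Step-by-step execution trace:
1. try: `items.append(12)` → items = [12].
2. `y = 24 / 2` → y = 12.0. No exception raised.
3. `items.append(int(y))` → items = [12, 12].
4. `except ZeroDivisionError` is skipped (no exception was raised).
Result: [12, 12]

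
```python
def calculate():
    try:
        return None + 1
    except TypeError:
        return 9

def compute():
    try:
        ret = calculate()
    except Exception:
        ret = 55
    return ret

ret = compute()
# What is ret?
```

Step-by-step execution trace:
1. `compute()` calls `calculate()`.
2. In calculate: `None + 1` raises TypeError; `except TypeError` catches it → returns 9.
3. In compute: `ret = calculate()` → ret = 9. No exception reaches compute.
4. `except Exception` is skipped; compute returns 9.
5. ret = 9.
Result: 9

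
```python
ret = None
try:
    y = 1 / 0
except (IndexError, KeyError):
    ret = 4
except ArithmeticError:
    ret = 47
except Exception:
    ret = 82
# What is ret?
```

Step-by-step execution trace:
1. `y = 1 / 0` raises ZeroDivisionError.
2. `except (IndexError, KeyError)` does not match ZeroDivisionError; skipped.
3. `except ArithmeticError` matches (ZeroDivisionError is a subclass of ArithmeticError) → ret = 47.
4. `except Exception` is not reached.
Result: 47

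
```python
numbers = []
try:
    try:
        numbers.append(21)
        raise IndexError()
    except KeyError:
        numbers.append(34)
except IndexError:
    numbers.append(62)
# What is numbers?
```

Step-by-step execution trace:
1. Inner try: `numbers.append(21)` → numbers = [21].
2. `raise IndexError()` raises IndexError.
3. Inner `except KeyError` does not match IndexError; exception propagates to outer try.
4. Outer `except IndexError` matches → `numbers.append(62)` → numbers = [21, 62].
Result: [21, 62]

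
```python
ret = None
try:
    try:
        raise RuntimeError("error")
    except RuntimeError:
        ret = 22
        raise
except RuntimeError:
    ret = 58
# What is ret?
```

Step-by-step execution trace:
1. Inner try: `raise RuntimeError("error")` raises RuntimeError.
2. Inner `except RuntimeError` matches → ret = 22.
3. bare `raise` re-raises the same RuntimeError.
4. Outer `except RuntimeError` matches → ret = 58.
Result: 58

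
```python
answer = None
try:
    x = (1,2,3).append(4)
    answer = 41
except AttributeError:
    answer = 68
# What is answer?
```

Step-by-step execution trace:
1. `x = (1,2,3).append(4)` raises AttributeError.
2. `answer = 41` is not reached.
3. `except AttributeError` matches → answer = 68.
Result: 68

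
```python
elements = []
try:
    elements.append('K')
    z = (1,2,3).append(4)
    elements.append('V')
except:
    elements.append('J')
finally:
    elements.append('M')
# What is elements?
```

Step-by-step execution trace:
1. try: `elements.append('K')` → elements = ['K'].
2. `z = (1,2,3).append(4)` raises AttributeError; `elements.append('V')` is not reached.
3. bare `except` matches → `elements.append('J')` → elements = ['K', 'J'].
4. finally always runs: `elements.append('M')` → elements = ['K', 'J', 'M'].
Result: ['K', 'J', 'M']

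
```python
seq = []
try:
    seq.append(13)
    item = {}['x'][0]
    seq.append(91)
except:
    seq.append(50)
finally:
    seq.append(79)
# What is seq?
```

Step-by-step execution trace:
1. try: `seq.append(13)` → seq = [13].
2. `item = {}['x'][0]` raises KeyError; `seq.append(91)` is not reached.
3. bare `except` matches → `seq.append(50)` → seq = [13, 50].
4. finally always runs: `seq.append(79)` → seq = [13, 50, 79].
Result: [13, 50, 79]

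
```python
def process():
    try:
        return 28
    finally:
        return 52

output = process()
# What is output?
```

Step-by-step execution trace:
1. `process()` enters try: `return 28` sets pending return value 28.
2. Before returning, `finally: return 52` runs and overrides the pending return.
3. process() returns 52 → output = 52.
Result: 52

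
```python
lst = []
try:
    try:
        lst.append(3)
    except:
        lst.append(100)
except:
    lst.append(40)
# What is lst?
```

Step-by-step execution trace:
1. Inner try: `lst.append(3)` → lst = [3]. No exception raised.
2. Inner `except` is skipped.
3. Inner try completes normally; outer `except` is skipped.
Result: [3]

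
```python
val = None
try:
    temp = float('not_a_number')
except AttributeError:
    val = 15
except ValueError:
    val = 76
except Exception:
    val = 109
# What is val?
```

Step-by-step execution trace:
1. `temp = float('not_a_number')` raises ValueError.
2. `except AttributeError` does not match ValueError; skipped.
3. `except ValueError` matches → val = 76.
4. Remaining except clauses are skipped.
Result: 76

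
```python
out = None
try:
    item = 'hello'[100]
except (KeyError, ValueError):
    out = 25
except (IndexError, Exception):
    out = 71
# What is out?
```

Step-by-step execution trace:
1. `item = 'hello'[100]` raises IndexError.
2. `except (KeyError, ValueError)` does not match IndexError; skipped.
3. `except (IndexError, Exception)` matches (IndexError is in the tuple) → out = 71.
Result: 71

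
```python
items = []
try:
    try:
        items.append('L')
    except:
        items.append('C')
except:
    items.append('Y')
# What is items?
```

Step-by-step execution trace:
1. Inner try: `items.append('L')` → items = ['L']. No exception raised.
2. Inner `except` is skipped.
3. Inner try completes normally; outer `except` is skipped.
Result: ['L']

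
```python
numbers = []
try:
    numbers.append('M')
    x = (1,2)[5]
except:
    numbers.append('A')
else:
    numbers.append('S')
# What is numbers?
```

Step-by-step execution trace:
1. try: `numbers.append('M')` → numbers = ['M'].
2. `x = (1,2)[5]` raises IndexError.
3. bare `except` matches → `numbers.append('A')` → numbers = ['M', 'A'].
4. `else` is skipped (an exception was raised).
Result: ['M', 'A']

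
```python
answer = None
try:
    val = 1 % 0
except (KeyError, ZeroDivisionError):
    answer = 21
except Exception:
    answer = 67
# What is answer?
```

Step-by-step execution trace:
1. `val = 1 % 0` raises ZeroDivisionError.
2. `except (KeyError, ZeroDivisionError)` matches (ZeroDivisionError is in the tuple) → answer = 21.
3. `except Exception` is not reached.
Result: 21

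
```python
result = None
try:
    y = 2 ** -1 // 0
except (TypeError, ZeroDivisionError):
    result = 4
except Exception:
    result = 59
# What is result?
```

Step-by-step execution trace:
1. `y = 2 ** -1 // 0` raises ZeroDivisionError.
2. `except (TypeError, ZeroDivisionError)` matches (ZeroDivisionError is in the tuple) → result = 4.
3. `except Exception` is not reached.
Result: 4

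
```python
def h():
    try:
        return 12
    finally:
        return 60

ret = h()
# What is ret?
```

Step-by-step execution trace:
1. `h()` enters try: `return 12` sets pending return value 12.
2. Before returning, `finally: return 60` runs and overrides the pending return.
3. h() returns 60 → ret = 60.
Result: 60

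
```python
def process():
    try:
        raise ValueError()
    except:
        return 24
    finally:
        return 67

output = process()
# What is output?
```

Step-by-step execution trace:
1. `process()` enters try: `raise ValueError()` raises ValueError.
2. bare `except` matches → `return 24` sets pending return value 24.
3. Before returning, `finally: return 67` runs and overrides the pending return.
4. process() returns 67 → output = 67.
Result: 67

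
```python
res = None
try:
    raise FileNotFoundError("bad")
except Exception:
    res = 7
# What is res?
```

Step-by-step execution trace:
1. `raise FileNotFoundError(...)` raises FileNotFoundError.
2. `except Exception` matches (FileNotFoundError is a subclass of Exception) → res = 7.
Result: 7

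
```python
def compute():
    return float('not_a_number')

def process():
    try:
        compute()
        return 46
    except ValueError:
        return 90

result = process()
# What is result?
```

Step-by-step execution trace:
1. `process()` calls `compute()`.
2. `compute()` evaluates `float('not_a_number')`, which raises ValueError; it propagates to the caller.
3. `return 46` is not reached.
4. `except ValueError` in process matches → returns 90.
5. result = 90.
Result: 90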